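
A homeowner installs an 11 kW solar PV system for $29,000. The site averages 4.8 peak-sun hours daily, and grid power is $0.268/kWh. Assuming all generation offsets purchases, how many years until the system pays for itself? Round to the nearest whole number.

6 years

Daily generation = 11 kW × 4.8 h = 52.8 kWh
Annual generation = 52.8 × 365 = 19272 kWh
Annual savings = 19272 × $0.268 = $5,164.90
Payback = $29,000 / $5,164.90 = 5.61 years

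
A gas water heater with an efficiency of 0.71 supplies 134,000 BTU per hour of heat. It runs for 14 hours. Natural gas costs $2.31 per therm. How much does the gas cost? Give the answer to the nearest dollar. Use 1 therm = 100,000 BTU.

$61

Heat delivered = 134,000 BTU/h × 14 h = 1,876,000 BTU
Gas input = 1,876,000 / 0.71 = 2,642,254 BTU
= 2,642,254 / 100,000 = 26.42 therm
Cost = 26.42 × $2.31/therm = $61.04 ≈ $61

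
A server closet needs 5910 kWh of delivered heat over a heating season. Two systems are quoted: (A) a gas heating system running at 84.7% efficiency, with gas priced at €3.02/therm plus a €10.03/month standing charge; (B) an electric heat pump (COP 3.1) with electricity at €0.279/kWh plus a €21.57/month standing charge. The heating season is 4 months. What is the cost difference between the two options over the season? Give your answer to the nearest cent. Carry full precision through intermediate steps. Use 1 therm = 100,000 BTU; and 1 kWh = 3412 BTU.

Heat load = 5910 kWh × 3412 = 20,164,920 BTU
Gas: input = 20,164,920 / 0.847 = 23,807,462 BTU = 238.1 therm → 238.1 × €3.02 = €718.99; + 4 × €10.03 standing = €759.11
Heat pump: 20,164,920 BTU / 3412 = 5,910 kWh heat; / 3.1 = 1,906 kWh in → × €0.279 = €531.90; + 4 × €21.57 standing = €618.18
Difference = |€759.11 − €618.18| = €140.93

€140.93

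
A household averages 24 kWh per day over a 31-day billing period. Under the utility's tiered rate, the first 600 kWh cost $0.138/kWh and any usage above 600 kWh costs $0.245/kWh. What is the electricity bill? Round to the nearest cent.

Usage = 24 kWh/day × 31 days = 744 kWh
First 600 kWh × $0.138 = $82.80
Remaining 144 kWh × $0.245 = $35.28
Total = $118.08

$118.08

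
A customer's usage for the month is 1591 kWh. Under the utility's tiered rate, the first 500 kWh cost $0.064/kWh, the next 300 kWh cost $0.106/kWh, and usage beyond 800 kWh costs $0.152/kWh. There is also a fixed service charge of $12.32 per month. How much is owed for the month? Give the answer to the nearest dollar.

First 500 kWh × $0.064 = $32.00
Next 300 kWh × $0.106 = $31.80
Remaining 791 kWh × $0.152 = $120.23
Energy charge = $184.03; + service $12.32 = $196.35 ≈ $196

$196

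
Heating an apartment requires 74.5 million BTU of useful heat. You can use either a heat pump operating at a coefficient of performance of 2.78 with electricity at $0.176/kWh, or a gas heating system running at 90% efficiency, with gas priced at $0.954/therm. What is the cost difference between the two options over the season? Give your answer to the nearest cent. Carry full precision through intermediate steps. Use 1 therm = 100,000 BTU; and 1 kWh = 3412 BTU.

$592.64

Heat load = 74.5 × 10⁶ BTU = 74,500,000 BTU
Gas: input = 74,500,000 / 0.900 = 82,777,778 BTU = 827.8 therm → 827.8 × $0.954 = $789.70
Heat pump: 74,500,000 BTU / 3412 = 21,830 kWh heat; / 2.78 = 7,854 kWh in → × $0.176 = $1,382.34
Difference = |$789.70 − $1,382.34| = $592.64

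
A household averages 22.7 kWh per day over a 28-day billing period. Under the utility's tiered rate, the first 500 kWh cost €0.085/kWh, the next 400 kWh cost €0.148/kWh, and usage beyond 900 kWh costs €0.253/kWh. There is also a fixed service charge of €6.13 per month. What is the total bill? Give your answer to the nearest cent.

€68.70

Usage = 22.7 kWh/day × 28 days = 635.6 kWh
First 500 kWh × €0.085 = €42.50
Next 135.6 kWh × €0.148 = €20.07
Remaining tier: 0 kWh (not reached)
Energy charge = €62.57; + service €6.13 = €68.70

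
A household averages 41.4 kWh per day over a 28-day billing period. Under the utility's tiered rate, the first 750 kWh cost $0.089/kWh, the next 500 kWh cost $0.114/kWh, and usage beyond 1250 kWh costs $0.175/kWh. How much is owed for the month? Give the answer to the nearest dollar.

$113

Usage = 41.4 kWh/day × 28 days = 1159.2 kWh
First 750 kWh × $0.089 = $66.75
Next 409.2 kWh × $0.114 = $46.65
Remaining tier: 0 kWh (not reached)
Total = $113.40 ≈ $113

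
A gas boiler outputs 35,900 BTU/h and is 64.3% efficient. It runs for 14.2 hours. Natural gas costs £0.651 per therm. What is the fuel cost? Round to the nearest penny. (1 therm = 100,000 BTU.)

£5.16

Heat delivered = 35,900 BTU/h × 14.2 h = 509,780 BTU
Gas input = 509,780 / 0.643 = 792,815 BTU
= 792,815 / 100,000 = 7.928 therm
Cost = 7.928 × £0.651/therm = £5.16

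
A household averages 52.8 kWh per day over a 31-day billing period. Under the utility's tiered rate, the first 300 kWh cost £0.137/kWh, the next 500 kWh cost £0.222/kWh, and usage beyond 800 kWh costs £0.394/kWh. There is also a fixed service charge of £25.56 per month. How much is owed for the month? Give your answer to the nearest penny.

£507.36

Usage = 52.8 kWh/day × 31 days = 1636.8 kWh
First 300 kWh × £0.137 = £41.10
Next 500 kWh × £0.222 = £111.00
Remaining 836.8 kWh × £0.394 = £329.70
Energy charge = £481.80; + service £25.56 = £507.36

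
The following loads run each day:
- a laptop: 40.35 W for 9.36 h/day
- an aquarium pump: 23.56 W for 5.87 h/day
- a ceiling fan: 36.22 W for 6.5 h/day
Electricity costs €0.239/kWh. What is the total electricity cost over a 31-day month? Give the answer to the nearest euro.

laptop: 40.35 W × 9.36 h × 31 d = 11,708 Wh = 11.71 kWh
aquarium pump: 23.56 W × 5.87 h × 31 d = 4,287 Wh = 4.287 kWh
ceiling fan: 36.22 W × 6.5 h × 31 d = 7,298 Wh = 7.298 kWh
Total energy = 11.71 + 4.287 + 7.298 = 23.29 kWh
Cost = 23.29 kWh × €0.239 = €5.57 ≈ €6

€6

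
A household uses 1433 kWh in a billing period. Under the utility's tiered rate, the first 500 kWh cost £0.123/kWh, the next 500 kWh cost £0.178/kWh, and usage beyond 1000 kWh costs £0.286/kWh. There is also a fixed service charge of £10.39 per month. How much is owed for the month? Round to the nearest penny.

First 500 kWh × £0.123 = £61.50
Next 500 kWh × £0.178 = £89.00
Remaining 433 kWh × £0.286 = £123.84
Energy charge = £274.34; + service £10.39 = £284.73

£284.73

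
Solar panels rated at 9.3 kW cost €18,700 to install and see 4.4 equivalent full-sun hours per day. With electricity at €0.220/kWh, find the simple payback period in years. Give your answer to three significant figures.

5.69 years

Daily generation = 9.3 kW × 4.4 h = 40.92 kWh
Annual generation = 40.92 × 365 = 14936 kWh
Annual savings = 14936 × €0.220 = €3,285.88
Payback = €18,700 / €3,285.88 = 5.69 years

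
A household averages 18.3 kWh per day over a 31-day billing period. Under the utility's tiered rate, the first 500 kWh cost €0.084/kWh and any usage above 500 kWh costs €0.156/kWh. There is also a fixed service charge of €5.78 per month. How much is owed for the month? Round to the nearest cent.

€58.28

Usage = 18.3 kWh/day × 31 days = 567.3 kWh
First 500 kWh × €0.084 = €42.00
Remaining 67.3 kWh × €0.156 = €10.50
Energy charge = €52.50; + service €5.78 = €58.28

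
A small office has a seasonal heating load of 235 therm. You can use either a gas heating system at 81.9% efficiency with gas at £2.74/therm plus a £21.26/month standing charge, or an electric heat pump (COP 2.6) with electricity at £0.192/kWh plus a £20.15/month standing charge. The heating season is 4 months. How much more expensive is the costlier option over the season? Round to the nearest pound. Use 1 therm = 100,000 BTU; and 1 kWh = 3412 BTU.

£282

Heat load = 235 therm × 100,000 = 23,500,000 BTU
Gas: input = 23,500,000 / 0.819 = 28,693,529 BTU = 286.9 therm → 286.9 × £2.74 = £786.20; + 4 × £21.26 standing = £871.24
Heat pump: 23,500,000 BTU / 3412 = 6,887 kWh heat; / 2.6 = 2,649 kWh in → × £0.192 = £508.61; + 4 × £20.15 standing = £589.21
Difference = |£871.24 − £589.21| = £282.03 ≈ £282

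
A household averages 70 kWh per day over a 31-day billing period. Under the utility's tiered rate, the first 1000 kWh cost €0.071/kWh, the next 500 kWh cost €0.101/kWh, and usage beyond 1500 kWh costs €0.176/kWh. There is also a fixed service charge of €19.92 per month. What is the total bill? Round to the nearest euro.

€259

Usage = 70 kWh/day × 31 days = 2170 kWh
First 1000 kWh × €0.071 = €71.00
Next 500 kWh × €0.101 = €50.50
Remaining 670 kWh × €0.176 = €117.92
Energy charge = €239.42; + service €19.92 = €259.34 ≈ €259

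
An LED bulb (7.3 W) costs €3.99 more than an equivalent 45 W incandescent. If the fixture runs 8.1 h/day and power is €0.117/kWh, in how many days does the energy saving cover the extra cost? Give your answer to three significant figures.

Power saved = 45 − 7.3 = 37.7 W
Daily energy saved = 37.7 W × 8.1 h = 305.4 Wh = 0.30537 kWh
Daily savings = 0.30537 × €0.117 = €0.0357
Payback = €3.99 / €0.0357 per day = 111.7 days

112 days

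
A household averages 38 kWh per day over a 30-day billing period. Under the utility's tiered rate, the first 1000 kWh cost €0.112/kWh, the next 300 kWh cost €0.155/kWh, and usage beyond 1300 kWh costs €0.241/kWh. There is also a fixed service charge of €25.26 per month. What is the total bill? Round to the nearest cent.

€158.96

Usage = 38 kWh/day × 30 days = 1140 kWh
First 1000 kWh × €0.112 = €112.00
Next 140 kWh × €0.155 = €21.70
Remaining tier: 0 kWh (not reached)
Energy charge = €133.70; + service €25.26 = €158.96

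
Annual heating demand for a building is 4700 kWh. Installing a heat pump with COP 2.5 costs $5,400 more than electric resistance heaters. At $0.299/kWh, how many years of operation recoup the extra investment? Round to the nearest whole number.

Resistance: 4700 kWh × $0.299 = $1,405.30/yr
Heat pump: 4700 / 2.5 = 1880 kWh in → × $0.299 = $562.12/yr
Annual savings = $843.18
Payback = $5,400 / $843.18 = 6.4 years

6 years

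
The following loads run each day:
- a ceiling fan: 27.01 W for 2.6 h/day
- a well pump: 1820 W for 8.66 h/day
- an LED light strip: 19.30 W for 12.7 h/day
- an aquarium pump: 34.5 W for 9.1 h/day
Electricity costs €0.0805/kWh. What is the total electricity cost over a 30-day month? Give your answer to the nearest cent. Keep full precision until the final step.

ceiling fan: 27.01 W × 2.6 h × 30 d = 2,107 Wh = 2.107 kWh
well pump: 1820 W × 8.66 h × 30 d = 472,836 Wh = 472.8 kWh
LED light strip: 19.30 W × 12.7 h × 30 d = 7,353 Wh = 7.353 kWh
aquarium pump: 34.5 W × 9.1 h × 30 d = 9,418 Wh = 9.418 kWh
Total energy = 2.107 + 472.8 + 7.353 + 9.418 = 491.7 kWh
Cost = 491.7 kWh × €0.0805 = €39.58

€39.58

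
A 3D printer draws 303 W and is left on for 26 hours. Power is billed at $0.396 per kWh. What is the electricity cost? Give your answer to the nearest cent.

$3.12

Energy = 303 W × 26 h = 7,878 Wh = 7.878 kWh
Cost = 7.878 kWh × $0.396/kWh = $3.12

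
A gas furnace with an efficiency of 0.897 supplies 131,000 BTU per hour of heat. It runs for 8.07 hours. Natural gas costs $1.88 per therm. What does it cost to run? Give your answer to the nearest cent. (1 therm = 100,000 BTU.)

$22.16

Heat delivered = 131,000 BTU/h × 8.07 h = 1,057,170 BTU
Gas input = 1,057,170 / 0.897 = 1,178,562 BTU
= 1,178,562 / 100,000 = 11.79 therm
Cost = 11.79 × $1.88/therm = $22.16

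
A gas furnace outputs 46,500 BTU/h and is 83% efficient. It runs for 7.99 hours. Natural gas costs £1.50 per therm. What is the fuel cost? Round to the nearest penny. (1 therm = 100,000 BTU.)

Heat delivered = 46,500 BTU/h × 7.99 h = 371,535 BTU
Gas input = 371,535 / 0.83 = 447,633 BTU
= 447,633 / 100,000 = 4.476 therm
Cost = 4.476 × £1.50/therm = £6.71

£6.71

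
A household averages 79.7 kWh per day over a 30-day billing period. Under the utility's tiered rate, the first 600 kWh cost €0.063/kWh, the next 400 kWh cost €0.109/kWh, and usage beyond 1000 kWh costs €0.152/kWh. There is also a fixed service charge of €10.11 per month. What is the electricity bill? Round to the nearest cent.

Usage = 79.7 kWh/day × 30 days = 2391 kWh
First 600 kWh × €0.063 = €37.80
Next 400 kWh × €0.109 = €43.60
Remaining 1391 kWh × €0.152 = €211.43
Energy charge = €292.83; + service €10.11 = €302.94

€302.94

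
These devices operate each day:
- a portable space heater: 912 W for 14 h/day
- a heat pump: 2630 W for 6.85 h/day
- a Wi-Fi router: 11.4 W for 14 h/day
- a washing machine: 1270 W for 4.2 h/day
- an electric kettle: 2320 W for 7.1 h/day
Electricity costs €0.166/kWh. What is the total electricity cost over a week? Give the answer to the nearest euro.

€61

portable space heater: 912 W × 14 h × 7 d = 89,376 Wh = 89.38 kWh
heat pump: 2630 W × 6.85 h × 7 d = 126,108 Wh = 126.1 kWh
Wi-Fi router: 11.4 W × 14 h × 7 d = 1,117 Wh = 1.117 kWh
washing machine: 1270 W × 4.2 h × 7 d = 37,338 Wh = 37.34 kWh
electric kettle: 2320 W × 7.1 h × 7 d = 115,304 Wh = 115.3 kWh
Total energy = 89.38 + 126.1 + 1.117 + 37.34 + 115.3 = 369.2 kWh
Cost = 369.2 kWh × €0.166 = €61.29 ≈ €61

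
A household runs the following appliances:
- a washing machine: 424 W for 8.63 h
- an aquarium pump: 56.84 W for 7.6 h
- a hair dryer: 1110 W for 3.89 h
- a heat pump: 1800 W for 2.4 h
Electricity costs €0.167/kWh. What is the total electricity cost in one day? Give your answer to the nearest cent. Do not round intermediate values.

€2.13

washing machine: 424 W × 8.63 h = 3,659 Wh = 3.659 kWh
aquarium pump: 56.84 W × 7.6 h = 432 Wh = 0.432 kWh
hair dryer: 1110 W × 3.89 h = 4,318 Wh = 4.318 kWh
heat pump: 1800 W × 2.4 h = 4,320 Wh = 4.32 kWh
Total energy = 3.659 + 0.432 + 4.318 + 4.32 = 12.73 kWh
Cost = 12.73 kWh × €0.167 = €2.13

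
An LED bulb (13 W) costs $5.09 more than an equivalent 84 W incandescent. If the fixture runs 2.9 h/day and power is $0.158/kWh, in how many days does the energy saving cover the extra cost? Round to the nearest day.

Power saved = 84 − 13 = 71 W
Daily energy saved = 71 W × 2.9 h = 205.9 Wh = 0.2059 kWh
Daily savings = 0.2059 × $0.158 = $0.0325
Payback = $5.09 / $0.0325 per day = 156.5 days

156 days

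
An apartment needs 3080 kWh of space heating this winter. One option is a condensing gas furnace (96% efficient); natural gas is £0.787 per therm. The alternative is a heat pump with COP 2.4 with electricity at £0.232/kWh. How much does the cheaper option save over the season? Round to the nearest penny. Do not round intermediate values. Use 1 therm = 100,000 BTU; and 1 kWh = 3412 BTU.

£211.58

Heat load = 3080 kWh × 3412 = 10,508,960 BTU
Gas: input = 10,508,960 / 0.96 = 10,946,833 BTU = 109.5 therm → 109.5 × £0.787 = £86.15
Heat pump: 10,508,960 BTU / 3412 = 3,080 kWh heat; / 2.4 = 1,283 kWh in → × £0.232 = £297.73
Difference = |£86.15 − £297.73| = £211.58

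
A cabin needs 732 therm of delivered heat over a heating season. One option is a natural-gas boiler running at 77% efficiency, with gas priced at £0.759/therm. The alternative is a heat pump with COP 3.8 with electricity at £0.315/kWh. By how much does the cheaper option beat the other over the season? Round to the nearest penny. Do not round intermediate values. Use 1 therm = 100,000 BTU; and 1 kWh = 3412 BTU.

£1056.86

Heat load = 732 therm × 100,000 = 73,200,000 BTU
Gas: input = 73,200,000 / 0.77 = 95,064,935 BTU = 950.6 therm → 950.6 × £0.759 = £721.54
Heat pump: 73,200,000 BTU / 3412 = 21,450 kWh heat; / 3.8 = 5,646 kWh in → × £0.315 = £1,778.40
Difference = |£721.54 − £1,778.40| = £1,056.86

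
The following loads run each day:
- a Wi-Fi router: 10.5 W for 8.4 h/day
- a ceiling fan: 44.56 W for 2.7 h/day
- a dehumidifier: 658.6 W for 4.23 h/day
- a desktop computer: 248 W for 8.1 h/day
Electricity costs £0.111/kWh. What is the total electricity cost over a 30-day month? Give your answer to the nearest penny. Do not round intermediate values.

£16.66

Wi-Fi router: 10.5 W × 8.4 h × 30 d = 2,646 Wh = 2.646 kWh
ceiling fan: 44.56 W × 2.7 h × 30 d = 3,609 Wh = 3.609 kWh
dehumidifier: 658.6 W × 4.23 h × 30 d = 83,576 Wh = 83.58 kWh
desktop computer: 248 W × 8.1 h × 30 d = 60,264 Wh = 60.26 kWh
Total energy = 2.646 + 3.609 + 83.58 + 60.26 = 150.1 kWh
Cost = 150.1 kWh × £0.111 = £16.66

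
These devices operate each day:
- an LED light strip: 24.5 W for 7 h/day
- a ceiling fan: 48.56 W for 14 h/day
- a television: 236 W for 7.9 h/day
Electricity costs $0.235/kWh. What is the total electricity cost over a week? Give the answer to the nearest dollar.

$4

LED light strip: 24.5 W × 7 h × 7 d = 1,200 Wh = 1.2 kWh
ceiling fan: 48.56 W × 14 h × 7 d = 4,759 Wh = 4.759 kWh
television: 236 W × 7.9 h × 7 d = 13,051 Wh = 13.05 kWh
Total energy = 1.2 + 4.759 + 13.05 = 19.01 kWh
Cost = 19.01 kWh × $0.235 = $4.47 ≈ $4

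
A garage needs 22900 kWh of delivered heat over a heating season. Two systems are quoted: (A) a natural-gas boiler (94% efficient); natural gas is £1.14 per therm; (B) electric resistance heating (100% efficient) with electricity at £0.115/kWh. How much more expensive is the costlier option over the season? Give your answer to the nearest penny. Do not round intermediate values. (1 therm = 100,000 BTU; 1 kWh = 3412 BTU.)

£1685.91

Heat load = 22900 kWh × 3412 = 78,134,800 BTU
Gas: input = 78,134,800 / 0.94 = 83,122,128 BTU = 831.2 therm → 831.2 × £1.14 = £947.59
Electric: 78,134,800 BTU / 3412 = 22,900 kWh → × £0.115 = £2,633.50
Difference = |£947.59 − £2,633.50| = £1,685.91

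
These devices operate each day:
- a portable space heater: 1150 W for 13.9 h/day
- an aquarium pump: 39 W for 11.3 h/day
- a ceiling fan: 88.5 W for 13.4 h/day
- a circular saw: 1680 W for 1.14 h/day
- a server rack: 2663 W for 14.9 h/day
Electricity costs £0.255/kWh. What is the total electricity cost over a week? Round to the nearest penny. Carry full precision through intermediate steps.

portable space heater: 1150 W × 13.9 h × 7 d = 111,895 Wh = 111.9 kWh
aquarium pump: 39 W × 11.3 h × 7 d = 3,085 Wh = 3.085 kWh
ceiling fan: 88.5 W × 13.4 h × 7 d = 8,301 Wh = 8.301 kWh
circular saw: 1680 W × 1.14 h × 7 d = 13,406 Wh = 13.41 kWh
server rack: 2663 W × 14.9 h × 7 d = 277,751 Wh = 277.8 kWh
Total energy = 111.9 + 3.085 + 8.301 + 13.41 + 277.8 = 414.4 kWh
Cost = 414.4 kWh × £0.255 = £105.68

£105.68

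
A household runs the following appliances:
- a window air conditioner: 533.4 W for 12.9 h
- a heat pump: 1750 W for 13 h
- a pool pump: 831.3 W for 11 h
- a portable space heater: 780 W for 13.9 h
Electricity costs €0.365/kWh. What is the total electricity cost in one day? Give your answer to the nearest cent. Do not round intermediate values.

window air conditioner: 533.4 W × 12.9 h = 6,881 Wh = 6.881 kWh
heat pump: 1750 W × 13 h = 22,750 Wh = 22.75 kWh
pool pump: 831.3 W × 11 h = 9,144 Wh = 9.144 kWh
portable space heater: 780 W × 13.9 h = 10,842 Wh = 10.84 kWh
Total energy = 6.881 + 22.75 + 9.144 + 10.84 = 49.62 kWh
Cost = 49.62 kWh × €0.365 = €18.11

€18.11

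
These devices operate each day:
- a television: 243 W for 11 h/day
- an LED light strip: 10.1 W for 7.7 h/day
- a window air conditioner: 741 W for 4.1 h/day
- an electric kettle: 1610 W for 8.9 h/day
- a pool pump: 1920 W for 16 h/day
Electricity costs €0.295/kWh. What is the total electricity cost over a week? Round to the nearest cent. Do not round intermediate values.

€104.98

television: 243 W × 11 h × 7 d = 18,711 Wh = 18.71 kWh
LED light strip: 10.1 W × 7.7 h × 7 d = 544 Wh = 0.5444 kWh
window air conditioner: 741 W × 4.1 h × 7 d = 21,267 Wh = 21.27 kWh
electric kettle: 1610 W × 8.9 h × 7 d = 100,303 Wh = 100.3 kWh
pool pump: 1920 W × 16 h × 7 d = 215,040 Wh = 215 kWh
Total energy = 18.71 + 0.5444 + 21.27 + 100.3 + 215 = 355.9 kWh
Cost = 355.9 kWh × €0.295 = €104.98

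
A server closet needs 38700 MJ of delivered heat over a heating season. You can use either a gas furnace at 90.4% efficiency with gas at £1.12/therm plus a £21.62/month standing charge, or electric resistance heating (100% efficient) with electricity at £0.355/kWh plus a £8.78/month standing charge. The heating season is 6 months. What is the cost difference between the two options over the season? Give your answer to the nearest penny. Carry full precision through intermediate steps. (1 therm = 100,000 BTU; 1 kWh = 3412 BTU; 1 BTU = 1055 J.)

Heat load = 38700 MJ = 38,700,000,000 J / 1055 = 36,682,464 BTU
Gas: input = 36,682,464 / 0.904 = 40,577,947 BTU = 405.8 therm → 405.8 × £1.12 = £454.47; + 6 × £21.62 standing = £584.19
Electric: 36,682,464 BTU / 3412 = 10,750 kWh → × £0.355 = £3,816.61; + 6 × £8.78 standing = £3,869.29
Difference = |£584.19 − £3,869.29| = £3,285.10

£3285.10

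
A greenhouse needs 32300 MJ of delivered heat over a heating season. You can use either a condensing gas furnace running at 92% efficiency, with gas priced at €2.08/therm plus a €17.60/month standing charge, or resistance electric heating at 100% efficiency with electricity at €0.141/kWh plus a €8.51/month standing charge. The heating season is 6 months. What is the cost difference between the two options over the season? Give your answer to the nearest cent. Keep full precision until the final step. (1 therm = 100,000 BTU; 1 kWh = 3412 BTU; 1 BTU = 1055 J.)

Heat load = 32300 MJ = 32,300,000,000 J / 1055 = 30,616,114 BTU
Gas: input = 30,616,114 / 0.92 = 33,278,385 BTU = 332.8 therm → 332.8 × €2.08 = €692.19; + 6 × €17.60 standing = €797.79
Electric: 30,616,114 BTU / 3412 = 8,973 kWh → × €0.141 = €1,265.20; + 6 × €8.51 standing = €1,316.26
Difference = |€797.79 − €1,316.26| = €518.47

€518.47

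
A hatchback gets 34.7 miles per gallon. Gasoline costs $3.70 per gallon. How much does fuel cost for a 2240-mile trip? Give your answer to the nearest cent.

Fuel = 2240 mi / 34.7 mpg = 64.55 gal
Cost = 64.55 gal × $3.70/gal = $238.85

$238.85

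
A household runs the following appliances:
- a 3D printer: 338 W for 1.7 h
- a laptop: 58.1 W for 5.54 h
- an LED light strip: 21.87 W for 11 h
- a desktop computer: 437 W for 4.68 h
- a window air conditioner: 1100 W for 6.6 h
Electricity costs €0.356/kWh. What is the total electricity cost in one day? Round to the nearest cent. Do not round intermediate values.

€3.72

3D printer: 338 W × 1.7 h = 575 Wh = 0.5746 kWh
laptop: 58.1 W × 5.54 h = 322 Wh = 0.3219 kWh
LED light strip: 21.87 W × 11 h = 241 Wh = 0.2406 kWh
desktop computer: 437 W × 4.68 h = 2,045 Wh = 2.045 kWh
window air conditioner: 1100 W × 6.6 h = 7,260 Wh = 7.26 kWh
Total energy = 0.5746 + 0.3219 + 0.2406 + 2.045 + 7.26 = 10.44 kWh
Cost = 10.44 kWh × €0.356 = €3.72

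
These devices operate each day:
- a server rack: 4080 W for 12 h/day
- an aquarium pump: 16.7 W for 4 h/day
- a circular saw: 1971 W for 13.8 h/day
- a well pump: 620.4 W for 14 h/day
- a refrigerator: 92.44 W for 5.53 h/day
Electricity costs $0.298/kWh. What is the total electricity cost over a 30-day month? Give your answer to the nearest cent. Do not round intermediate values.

server rack: 4080 W × 12 h × 30 d = 1,468,800 Wh = 1,469 kWh
aquarium pump: 16.7 W × 4 h × 30 d = 2,004 Wh = 2.004 kWh
circular saw: 1971 W × 13.8 h × 30 d = 815,994 Wh = 816 kWh
well pump: 620.4 W × 14 h × 30 d = 260,568 Wh = 260.6 kWh
refrigerator: 92.44 W × 5.53 h × 30 d = 15,336 Wh = 15.34 kWh
Total energy = 1,469 + 2.004 + 816 + 260.6 + 15.34 = 2,563 kWh
Cost = 2,563 kWh × $0.298 = $763.69

$763.69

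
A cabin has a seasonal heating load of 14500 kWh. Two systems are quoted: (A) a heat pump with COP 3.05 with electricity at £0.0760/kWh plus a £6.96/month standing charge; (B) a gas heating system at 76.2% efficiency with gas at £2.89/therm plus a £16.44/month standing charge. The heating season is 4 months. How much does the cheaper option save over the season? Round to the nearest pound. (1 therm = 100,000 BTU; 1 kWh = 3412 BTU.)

Heat load = 14500 kWh × 3412 = 49,474,000 BTU
Gas: input = 49,474,000 / 0.762 = 64,926,509 BTU = 649.3 therm → 649.3 × £2.89 = £1,876.38; + 4 × £16.44 standing = £1,942.14
Heat pump: 49,474,000 BTU / 3412 = 14,500 kWh heat; / 3.05 = 4,754 kWh in → × £0.0760 = £361.31; + 4 × £6.96 standing = £389.15
Difference = |£1,942.14 − £389.15| = £1,552.98 ≈ £1553

£1553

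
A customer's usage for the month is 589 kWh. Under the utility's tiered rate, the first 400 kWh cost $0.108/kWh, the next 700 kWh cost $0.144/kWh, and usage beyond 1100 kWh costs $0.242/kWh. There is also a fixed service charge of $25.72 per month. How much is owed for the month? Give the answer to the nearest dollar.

$96

First 400 kWh × $0.108 = $43.20
Next 189 kWh × $0.144 = $27.22
Remaining tier: 0 kWh (not reached)
Energy charge = $70.42; + service $25.72 = $96.14 ≈ $96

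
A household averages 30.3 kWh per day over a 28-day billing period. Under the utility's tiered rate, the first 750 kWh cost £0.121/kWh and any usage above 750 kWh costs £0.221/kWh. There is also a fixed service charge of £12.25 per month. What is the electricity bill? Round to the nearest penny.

£124.75

Usage = 30.3 kWh/day × 28 days = 848.4 kWh
First 750 kWh × £0.121 = £90.75
Remaining 98.4 kWh × £0.221 = £21.75
Energy charge = £112.50; + service £12.25 = £124.75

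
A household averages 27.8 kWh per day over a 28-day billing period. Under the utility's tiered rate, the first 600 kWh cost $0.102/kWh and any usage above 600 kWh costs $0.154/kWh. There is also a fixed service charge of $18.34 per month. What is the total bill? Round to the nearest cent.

$107.01

Usage = 27.8 kWh/day × 28 days = 778.4 kWh
First 600 kWh × $0.102 = $61.20
Remaining 178.4 kWh × $0.154 = $27.47
Energy charge = $88.67; + service $18.34 = $107.01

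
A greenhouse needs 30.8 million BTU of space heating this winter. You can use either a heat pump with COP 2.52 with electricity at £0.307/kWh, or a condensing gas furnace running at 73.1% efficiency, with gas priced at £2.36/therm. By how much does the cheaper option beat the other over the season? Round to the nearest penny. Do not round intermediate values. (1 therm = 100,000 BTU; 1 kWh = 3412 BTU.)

Heat load = 30.8 × 10⁶ BTU = 30,800,000 BTU
Gas: input = 30,800,000 / 0.731 = 42,134,063 BTU = 421.3 therm → 421.3 × £2.36 = £994.36
Heat pump: 30,800,000 BTU / 3412 = 9,027 kWh heat; / 2.52 = 3,582 kWh in → × £0.307 = £1,099.71
Difference = |£994.36 − £1,099.71| = £105.35

£105.35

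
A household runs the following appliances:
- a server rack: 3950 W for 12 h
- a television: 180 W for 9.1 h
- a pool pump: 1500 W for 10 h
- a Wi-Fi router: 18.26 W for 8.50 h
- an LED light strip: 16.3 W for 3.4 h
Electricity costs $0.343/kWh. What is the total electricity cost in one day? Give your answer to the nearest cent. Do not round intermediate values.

server rack: 3950 W × 12 h = 47,400 Wh = 47.4 kWh
television: 180 W × 9.1 h = 1,638 Wh = 1.638 kWh
pool pump: 1500 W × 10 h = 15,000 Wh = 15 kWh
Wi-Fi router: 18.26 W × 8.50 h = 155 Wh = 0.1552 kWh
LED light strip: 16.3 W × 3.4 h = 55 Wh = 0.05542 kWh
Total energy = 47.4 + 1.638 + 15 + 0.1552 + 0.05542 = 64.25 kWh
Cost = 64.25 kWh × $0.343 = $22.04

$22.04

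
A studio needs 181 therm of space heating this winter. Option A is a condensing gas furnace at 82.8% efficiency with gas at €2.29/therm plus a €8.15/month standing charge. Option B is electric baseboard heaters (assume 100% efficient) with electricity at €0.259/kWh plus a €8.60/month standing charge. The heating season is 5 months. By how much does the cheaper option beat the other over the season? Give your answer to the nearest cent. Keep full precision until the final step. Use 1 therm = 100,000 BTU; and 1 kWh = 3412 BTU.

€875.60

Heat load = 181 therm × 100,000 = 18,100,000 BTU
Gas: input = 18,100,000 / 0.828 = 21,859,903 BTU = 218.6 therm → 218.6 × €2.29 = €500.59; + 5 × €8.15 standing = €541.34
Electric: 18,100,000 BTU / 3412 = 5,305 kWh → × €0.259 = €1,373.94; + 5 × €8.60 standing = €1,416.94
Difference = |€541.34 − €1,416.94| = €875.60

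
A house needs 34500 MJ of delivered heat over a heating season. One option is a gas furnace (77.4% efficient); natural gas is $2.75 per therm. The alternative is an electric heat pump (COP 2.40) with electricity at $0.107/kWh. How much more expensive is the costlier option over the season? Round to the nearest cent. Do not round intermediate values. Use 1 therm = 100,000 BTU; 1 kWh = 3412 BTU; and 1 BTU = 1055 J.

$734.57

Heat load = 34500 MJ = 34,500,000,000 J / 1055 = 32,701,422 BTU
Gas: input = 32,701,422 / 0.774 = 42,249,899 BTU = 422.5 therm → 422.5 × $2.75 = $1,161.87
Heat pump: 32,701,422 BTU / 3412 = 9,584 kWh heat; / 2.40 = 3,993 kWh in → × $0.107 = $427.30
Difference = |$1,161.87 − $427.30| = $734.57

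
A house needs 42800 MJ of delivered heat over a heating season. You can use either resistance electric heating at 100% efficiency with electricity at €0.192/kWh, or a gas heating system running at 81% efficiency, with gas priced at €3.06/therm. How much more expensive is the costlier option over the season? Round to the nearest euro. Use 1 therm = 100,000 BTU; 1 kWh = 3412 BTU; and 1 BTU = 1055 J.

Heat load = 42800 MJ = 42,800,000,000 J / 1055 = 40,568,720 BTU
Gas: input = 40,568,720 / 0.81 = 50,084,840 BTU = 500.8 therm → 500.8 × €3.06 = €1,532.60
Electric: 40,568,720 BTU / 3412 = 11,890 kWh → × €0.192 = €2,282.88
Difference = |€1,532.60 − €2,282.88| = €750.29 ≈ €750

€750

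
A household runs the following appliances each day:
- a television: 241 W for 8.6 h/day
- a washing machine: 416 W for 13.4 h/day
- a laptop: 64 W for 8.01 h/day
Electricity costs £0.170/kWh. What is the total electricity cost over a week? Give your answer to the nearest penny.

television: 241 W × 8.6 h × 7 d = 14,508 Wh = 14.51 kWh
washing machine: 416 W × 13.4 h × 7 d = 39,021 Wh = 39.02 kWh
laptop: 64 W × 8.01 h × 7 d = 3,588 Wh = 3.588 kWh
Total energy = 14.51 + 39.02 + 3.588 = 57.12 kWh
Cost = 57.12 kWh × £0.170 = £9.71

£9.71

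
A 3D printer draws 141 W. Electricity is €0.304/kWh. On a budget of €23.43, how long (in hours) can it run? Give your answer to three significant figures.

Energy budget = €23.43 / €0.304 per kWh = 77.07 kWh = 77,072 Wh
Runtime = 77,072 Wh / 141 W = 546.6 h

547 h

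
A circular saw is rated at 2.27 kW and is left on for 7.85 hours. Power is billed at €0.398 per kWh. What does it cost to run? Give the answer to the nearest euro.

€7

Energy = 2270 W × 7.85 h = 17,820 Wh = 17.82 kWh
Cost = 17.82 kWh × €0.398/kWh = €7.09 ≈ €7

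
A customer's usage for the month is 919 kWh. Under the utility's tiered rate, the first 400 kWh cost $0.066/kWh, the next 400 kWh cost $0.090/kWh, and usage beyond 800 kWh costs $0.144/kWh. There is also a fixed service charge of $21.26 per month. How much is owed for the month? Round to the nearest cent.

$100.80

First 400 kWh × $0.066 = $26.40
Next 400 kWh × $0.090 = $36.00
Remaining 119 kWh × $0.144 = $17.14
Energy charge = $79.54; + service $21.26 = $100.80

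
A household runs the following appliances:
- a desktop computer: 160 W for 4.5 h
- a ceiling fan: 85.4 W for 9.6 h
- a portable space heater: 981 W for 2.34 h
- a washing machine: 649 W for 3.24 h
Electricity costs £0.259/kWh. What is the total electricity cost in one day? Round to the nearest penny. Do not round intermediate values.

desktop computer: 160 W × 4.5 h = 720 Wh = 0.72 kWh
ceiling fan: 85.4 W × 9.6 h = 820 Wh = 0.8198 kWh
portable space heater: 981 W × 2.34 h = 2,296 Wh = 2.296 kWh
washing machine: 649 W × 3.24 h = 2,103 Wh = 2.103 kWh
Total energy = 0.72 + 0.8198 + 2.296 + 2.103 = 5.938 kWh
Cost = 5.938 kWh × £0.259 = £1.54

£1.54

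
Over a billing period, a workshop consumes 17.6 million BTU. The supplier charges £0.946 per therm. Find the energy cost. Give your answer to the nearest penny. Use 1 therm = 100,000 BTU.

£166.50

17.6 million BTU × (10 therm/million BTU) = 176 therm
Cost = 176 therm × £0.946/therm = £166.50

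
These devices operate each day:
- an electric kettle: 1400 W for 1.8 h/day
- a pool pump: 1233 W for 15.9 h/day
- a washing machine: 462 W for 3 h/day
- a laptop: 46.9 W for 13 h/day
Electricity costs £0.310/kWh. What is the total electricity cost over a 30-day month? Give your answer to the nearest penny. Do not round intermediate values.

£224.32

electric kettle: 1400 W × 1.8 h × 30 d = 75,600 Wh = 75.6 kWh
pool pump: 1233 W × 15.9 h × 30 d = 588,141 Wh = 588.1 kWh
washing machine: 462 W × 3 h × 30 d = 41,580 Wh = 41.58 kWh
laptop: 46.9 W × 13 h × 30 d = 18,291 Wh = 18.29 kWh
Total energy = 75.6 + 588.1 + 41.58 + 18.29 = 723.6 kWh
Cost = 723.6 kWh × £0.310 = £224.32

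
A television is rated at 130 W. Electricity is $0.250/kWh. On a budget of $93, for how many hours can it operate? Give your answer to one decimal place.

2861.5 h

Energy budget = $93 / $0.250 per kWh = 372 kWh = 372,000 Wh
Runtime = 372,000 Wh / 130 W = 2,862 h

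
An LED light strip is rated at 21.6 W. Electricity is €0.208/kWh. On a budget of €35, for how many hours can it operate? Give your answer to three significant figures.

Energy budget = €35 / €0.208 per kWh = 168.3 kWh = 168,269 Wh
Runtime = 168,269 Wh / 21.6 W = 7,790 h

7790 h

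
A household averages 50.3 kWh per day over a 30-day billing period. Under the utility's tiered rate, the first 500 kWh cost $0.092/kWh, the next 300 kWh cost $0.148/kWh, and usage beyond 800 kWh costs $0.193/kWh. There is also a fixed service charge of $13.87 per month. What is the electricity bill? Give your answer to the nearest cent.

$241.11

Usage = 50.3 kWh/day × 30 days = 1509 kWh
First 500 kWh × $0.092 = $46.00
Next 300 kWh × $0.148 = $44.40
Remaining 709 kWh × $0.193 = $136.84
Energy charge = $227.24; + service $13.87 = $241.11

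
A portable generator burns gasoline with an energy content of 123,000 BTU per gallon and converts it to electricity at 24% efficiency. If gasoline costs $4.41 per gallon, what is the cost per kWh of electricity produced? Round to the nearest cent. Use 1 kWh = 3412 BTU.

$0.51

Electrical output per gallon = 123,000 BTU × 0.24 / 3412 BTU/kWh = 8.652 kWh
Cost per kWh = $4.41 / 8.652 kWh = $0.510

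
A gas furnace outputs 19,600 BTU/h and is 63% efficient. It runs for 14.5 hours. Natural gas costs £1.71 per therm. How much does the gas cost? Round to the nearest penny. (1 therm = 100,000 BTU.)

Heat delivered = 19,600 BTU/h × 14.5 h = 284,200 BTU
Gas input = 284,200 / 0.630 = 451,111 BTU
= 451,111 / 100,000 = 4.511 therm
Cost = 4.511 × £1.71/therm = £7.71

£7.71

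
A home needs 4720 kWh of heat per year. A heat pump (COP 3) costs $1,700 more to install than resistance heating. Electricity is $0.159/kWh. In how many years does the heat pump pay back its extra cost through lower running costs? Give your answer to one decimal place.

Resistance: 4720 kWh × $0.159 = $750.48/yr
Heat pump: 4720 / 3 = 1573 kWh in → × $0.159 = $250.16/yr
Annual savings = $500.32
Payback = $1,700 / $500.32 = 3.4 years

3.4 years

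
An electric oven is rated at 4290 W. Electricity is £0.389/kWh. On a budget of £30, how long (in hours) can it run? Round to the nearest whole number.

Energy budget = £30 / £0.389 per kWh = 77.12 kWh = 77,121 Wh
Runtime = 77,121 Wh / 4290 W = 17.98 h

18 h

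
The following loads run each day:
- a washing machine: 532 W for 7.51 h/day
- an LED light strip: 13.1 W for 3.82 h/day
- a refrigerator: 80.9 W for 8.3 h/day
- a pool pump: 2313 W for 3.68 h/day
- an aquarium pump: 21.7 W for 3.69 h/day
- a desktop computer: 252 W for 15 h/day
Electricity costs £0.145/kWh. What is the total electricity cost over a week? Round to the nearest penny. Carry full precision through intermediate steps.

£17.35

washing machine: 532 W × 7.51 h × 7 d = 27,967 Wh = 27.97 kWh
LED light strip: 13.1 W × 3.82 h × 7 d = 350 Wh = 0.3503 kWh
refrigerator: 80.9 W × 8.3 h × 7 d = 4,700 Wh = 4.7 kWh
pool pump: 2313 W × 3.68 h × 7 d = 59,583 Wh = 59.58 kWh
aquarium pump: 21.7 W × 3.69 h × 7 d = 561 Wh = 0.5605 kWh
desktop computer: 252 W × 15 h × 7 d = 26,460 Wh = 26.46 kWh
Total energy = 27.97 + 0.3503 + 4.7 + 59.58 + 0.5605 + 26.46 = 119.6 kWh
Cost = 119.6 kWh × £0.145 = £17.35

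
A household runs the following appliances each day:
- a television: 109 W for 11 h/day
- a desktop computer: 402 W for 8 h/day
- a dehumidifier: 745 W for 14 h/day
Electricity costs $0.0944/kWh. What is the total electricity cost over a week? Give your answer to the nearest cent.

$9.81

television: 109 W × 11 h × 7 d = 8,393 Wh = 8.393 kWh
desktop computer: 402 W × 8 h × 7 d = 22,512 Wh = 22.51 kWh
dehumidifier: 745 W × 14 h × 7 d = 73,010 Wh = 73.01 kWh
Total energy = 8.393 + 22.51 + 73.01 = 103.9 kWh
Cost = 103.9 kWh × $0.0944 = $9.81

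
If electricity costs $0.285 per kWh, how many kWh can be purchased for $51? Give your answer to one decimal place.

$51 / $0.285 per kWh = 178.9 kWh

178.9 kWh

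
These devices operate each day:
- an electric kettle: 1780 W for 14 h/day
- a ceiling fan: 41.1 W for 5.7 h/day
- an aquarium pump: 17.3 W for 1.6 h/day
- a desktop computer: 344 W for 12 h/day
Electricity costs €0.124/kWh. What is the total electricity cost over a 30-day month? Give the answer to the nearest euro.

electric kettle: 1780 W × 14 h × 30 d = 747,600 Wh = 747.6 kWh
ceiling fan: 41.1 W × 5.7 h × 30 d = 7,028 Wh = 7.028 kWh
aquarium pump: 17.3 W × 1.6 h × 30 d = 830 Wh = 0.8304 kWh
desktop computer: 344 W × 12 h × 30 d = 123,840 Wh = 123.8 kWh
Total energy = 747.6 + 7.028 + 0.8304 + 123.8 = 879.3 kWh
Cost = 879.3 kWh × €0.124 = €109.03 ≈ €109

€109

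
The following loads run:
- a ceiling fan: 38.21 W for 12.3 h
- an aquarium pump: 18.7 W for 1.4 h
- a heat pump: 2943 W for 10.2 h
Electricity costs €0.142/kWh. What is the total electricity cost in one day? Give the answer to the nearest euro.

€4

ceiling fan: 38.21 W × 12.3 h = 470 Wh = 0.47 kWh
aquarium pump: 18.7 W × 1.4 h = 26 Wh = 0.02618 kWh
heat pump: 2943 W × 10.2 h = 30,019 Wh = 30.02 kWh
Total energy = 0.47 + 0.02618 + 30.02 = 30.51 kWh
Cost = 30.51 kWh × €0.142 = €4.33 ≈ €4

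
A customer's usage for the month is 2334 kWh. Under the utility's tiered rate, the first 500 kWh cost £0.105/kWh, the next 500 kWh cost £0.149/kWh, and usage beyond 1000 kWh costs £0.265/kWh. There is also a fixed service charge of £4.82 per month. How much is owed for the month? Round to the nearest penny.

First 500 kWh × £0.105 = £52.50
Next 500 kWh × £0.149 = £74.50
Remaining 1334 kWh × £0.265 = £353.51
Energy charge = £480.51; + service £4.82 = £485.33

£485.33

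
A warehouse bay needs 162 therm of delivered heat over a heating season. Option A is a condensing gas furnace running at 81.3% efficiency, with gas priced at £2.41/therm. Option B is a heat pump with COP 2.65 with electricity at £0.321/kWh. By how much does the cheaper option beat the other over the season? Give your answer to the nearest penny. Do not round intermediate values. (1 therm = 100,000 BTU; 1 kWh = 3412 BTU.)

Heat load = 162 therm × 100,000 = 16,200,000 BTU
Gas: input = 16,200,000 / 0.813 = 19,926,199 BTU = 199.3 therm → 199.3 × £2.41 = £480.22
Heat pump: 16,200,000 BTU / 3412 = 4,748 kWh heat; / 2.65 = 1,792 kWh in → × £0.321 = £575.13
Difference = |£480.22 − £575.13| = £94.91

£94.91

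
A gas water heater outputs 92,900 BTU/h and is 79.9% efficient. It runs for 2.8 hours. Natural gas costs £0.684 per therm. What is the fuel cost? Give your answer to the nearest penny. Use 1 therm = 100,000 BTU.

£2.23

Heat delivered = 92,900 BTU/h × 2.8 h = 260,120 BTU
Gas input = 260,120 / 0.799 = 325,557 BTU
= 325,557 / 100,000 = 3.256 therm
Cost = 3.256 × £0.684/therm = £2.23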